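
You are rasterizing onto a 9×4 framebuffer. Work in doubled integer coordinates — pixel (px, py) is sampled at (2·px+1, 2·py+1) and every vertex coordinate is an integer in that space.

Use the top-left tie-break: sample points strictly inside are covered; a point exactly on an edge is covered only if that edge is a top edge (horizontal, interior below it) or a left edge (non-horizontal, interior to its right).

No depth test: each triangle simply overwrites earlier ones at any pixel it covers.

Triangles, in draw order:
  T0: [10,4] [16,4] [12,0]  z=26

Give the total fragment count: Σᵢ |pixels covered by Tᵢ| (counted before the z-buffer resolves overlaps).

T0:
  2·area = 24  (B↔C swapped to make it positive)
  edge (10, 4)→(12, 0): d=(2,-4) top-left  bias=+0
  edge (12, 0)→(16, 4): d=(4,4) right/bottom  bias=-1
  edge (16, 4)→(10, 4): d=(-6,0) right/bottom  bias=-1
    (6,0)@(13, 1): e=[6,0,18] → ·  [on edge]
    (5,1)@(11, 3): e=[2,16,6] → █
    (6,1)@(13, 3): e=[10,8,6] → █
    (7,1)@(15, 3): e=[18,0,6] → ·  [on edge]
    (5,2)@(11, 5): e=[6,24,-6] → ·
    (6,2)@(13, 5): e=[14,16,-6] → ·
    (8,2)@(17, 5): e=[30,0,-6] → ·  [on edge]
  covered (2 px):
    · · · · · · · · ·
    · · · · · █ █ · ·
    · · · · · · · · ·
    · · · · · · · · ·

Answer: 2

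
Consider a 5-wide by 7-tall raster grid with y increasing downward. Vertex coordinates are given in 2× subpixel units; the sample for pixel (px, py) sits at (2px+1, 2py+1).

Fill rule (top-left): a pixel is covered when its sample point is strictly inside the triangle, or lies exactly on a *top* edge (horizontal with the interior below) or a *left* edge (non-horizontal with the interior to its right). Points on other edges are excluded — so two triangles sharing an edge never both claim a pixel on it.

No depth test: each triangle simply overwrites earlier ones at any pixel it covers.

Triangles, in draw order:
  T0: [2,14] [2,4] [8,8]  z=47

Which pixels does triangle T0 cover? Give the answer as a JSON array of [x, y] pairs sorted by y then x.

T0:
  2·area = 60
  edge (2, 14)→(2, 4): d=(0,-10) top-left  bias=+0
  edge (2, 4)→(8, 8): d=(6,4) right/bottom  bias=-1
  edge (8, 8)→(2, 14): d=(-6,6) right/bottom  bias=-1
    (1,2)@(3, 5): e=[10,2,48] → #
    (2,2)@(5, 5): e=[30,-6,36] → ·
    (1,3)@(3, 7): e=[10,14,36] → #
    (2,3)@(5, 7): e=[30,6,24] → #
    (3,3)@(7, 7): e=[50,-2,12] → ·
    (4,3)@(9, 7): e=[70,-10,0] → ·  [on edge]
    (1,4)@(3, 9): e=[10,26,24] → #
    (3,4)@(7, 9): e=[50,10,0] → ·  [on edge]
    (1,5)@(3, 11): e=[10,38,12] → #
    (2,5)@(5, 11): e=[30,30,0] → ·  [on edge]
    (1,6)@(3, 13): e=[10,50,0] → ·  [on edge]
  covered (6 px):
    · · · · ·
    · · · · ·
    · # · · ·
    · # # · ·
    · # # · ·
    · # · · ·
    · · · · ·

Result: [[1,2],[1,3],[2,3],[1,4],[2,4],[1,5]]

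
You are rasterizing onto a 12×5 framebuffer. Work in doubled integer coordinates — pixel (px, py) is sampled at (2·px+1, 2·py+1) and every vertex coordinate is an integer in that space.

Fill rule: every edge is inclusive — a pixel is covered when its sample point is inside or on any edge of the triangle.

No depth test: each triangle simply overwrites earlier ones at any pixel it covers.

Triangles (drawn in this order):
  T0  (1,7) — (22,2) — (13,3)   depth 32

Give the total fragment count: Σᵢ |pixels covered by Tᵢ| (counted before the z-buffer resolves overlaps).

T0:
  2·area = 24  (B↔C swapped to make it positive)
  edge (1, 7)→(13, 3): d=(12,-4) inclusive
  edge (13, 3)→(22, 2): d=(9,-1) inclusive
  edge (22, 2)→(1, 7): d=(-21,5) inclusive
    (9,0)@(19, 1): e=[0,-12,36] → ·  [on edge]
    (6,1)@(13, 3): e=[0,0,24] → #  [on edge]
    (7,1)@(15, 3): e=[8,2,14] → #
    (8,1)@(17, 3): e=[16,4,4] → #
    (9,1)@(19, 3): e=[24,6,-6] → ·
    (3,2)@(7, 5): e=[0,12,12] → #  [on edge]
    (4,2)@(9, 5): e=[8,14,2] → #
    (5,2)@(11, 5): e=[16,16,-8] → ·
    (6,2)@(13, 5): e=[24,18,-18] → ·
    (7,2)@(15, 5): e=[32,20,-28] → ·
    (8,2)@(17, 5): e=[40,22,-38] → ·
    (0,3)@(1, 7): e=[0,24,0] → #  [on edge]
  covered (6 px):
    · · · · · · · · · · · ·
    · · · · · · # # # · · ·
    · · · # # · · · · · · ·
    # · · · · · · · · · · ·
    · · · · · · · · · · · ·

Final: 6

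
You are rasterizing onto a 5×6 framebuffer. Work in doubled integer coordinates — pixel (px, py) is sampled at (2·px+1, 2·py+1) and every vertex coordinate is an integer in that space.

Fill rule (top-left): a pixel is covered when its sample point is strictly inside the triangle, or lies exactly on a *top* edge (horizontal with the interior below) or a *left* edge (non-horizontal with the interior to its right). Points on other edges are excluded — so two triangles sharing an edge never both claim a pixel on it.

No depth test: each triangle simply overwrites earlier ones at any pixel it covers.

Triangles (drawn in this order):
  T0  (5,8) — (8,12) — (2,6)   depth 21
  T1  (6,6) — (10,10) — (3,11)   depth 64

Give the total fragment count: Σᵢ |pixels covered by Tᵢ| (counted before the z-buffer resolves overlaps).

T0:
  2·area = 6
  edge (5, 8)→(8, 12): d=(3,4) right/bottom  bias=-1
  edge (8, 12)→(2, 6): d=(-6,-6) top-left  bias=+0
  edge (2, 6)→(5, 8): d=(3,2) right/bottom  bias=-1
    (0,2)@(1, 5): e=[7,0,-1] → ·  [on edge]
    (1,3)@(3, 7): e=[5,0,1] → █  [on edge]
    (2,3)@(5, 7): e=[-3,12,-3] → ·
    (1,4)@(3, 9): e=[11,-12,7] → ·
    (2,4)@(5, 9): e=[3,0,3] → █  [on edge]
    (3,4)@(7, 9): e=[-5,12,-1] → ·
    (2,5)@(5, 11): e=[9,-12,9] → ·
    (3,5)@(7, 11): e=[1,0,5] → █  [on edge]
    (4,5)@(9, 11): e=[-7,12,1] → ·
  covered (3 px):
    · · · · ·
    · · · · ·
    · · · · ·
    · █ · · ·
    · · █ · ·
    · · · █ ·
T1:
  2·area = 32
  edge (6, 6)→(10, 10): d=(4,4) right/bottom  bias=-1
  edge (10, 10)→(3, 11): d=(-7,1) right/bottom  bias=-1
  edge (3, 11)→(6, 6): d=(3,-5) top-left  bias=+0
    (0,0)@(1, 1): e=[0,72,-40] → ·  [on edge]
    (4,0)@(9, 1): e=[-32,64,0] → ·  [on edge]
    (1,1)@(3, 3): e=[0,56,-24] → ·  [on edge]
    (2,2)@(5, 5): e=[0,40,-8] → ·  [on edge]
    (3,3)@(7, 7): e=[0,24,8] → ·  [on edge]
    (2,4)@(5, 9): e=[16,12,4] → █
    (3,4)@(7, 9): e=[8,10,14] → █
    (4,4)@(9, 9): e=[0,8,24] → ·  [on edge]
    (1,5)@(3, 11): e=[32,0,0] → ·  [on edge]
    (2,5)@(5, 11): e=[24,-2,10] → ·
    (3,5)@(7, 11): e=[16,-4,20] → ·
  covered (2 px):
    · · · · ·
    · · · · ·
    · · · · ·
    · · · · ·
    · · █ █ ·
    · · · · ·

Final: 5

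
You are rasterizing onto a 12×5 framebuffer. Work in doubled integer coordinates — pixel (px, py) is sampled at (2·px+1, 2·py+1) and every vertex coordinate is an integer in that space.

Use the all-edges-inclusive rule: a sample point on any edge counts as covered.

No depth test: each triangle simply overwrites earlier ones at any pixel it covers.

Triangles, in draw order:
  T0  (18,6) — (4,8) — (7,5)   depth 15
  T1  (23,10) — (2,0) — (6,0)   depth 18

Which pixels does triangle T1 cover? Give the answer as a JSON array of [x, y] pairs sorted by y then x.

T0:
  2·area = 36
  edge (18, 6)→(4, 8): d=(-14,2) inclusive
  edge (4, 8)→(7, 5): d=(3,-3) inclusive
  edge (7, 5)→(18, 6): d=(11,1) inclusive
    (5,0)@(11, 1): e=[84,0,-48] → ·  [on edge]
    (4,1)@(9, 3): e=[60,0,-24] → ·  [on edge]
    (3,2)@(7, 5): e=[36,0,0] → █  [on edge]
    (4,2)@(9, 5): e=[32,6,-2] → ·
    (2,3)@(5, 7): e=[12,0,24] → █  [on edge]
    (4,3)@(9, 7): e=[4,12,20] → █
    (5,3)@(11, 7): e=[0,18,18] → █  [on edge]
    (6,3)@(13, 7): e=[-4,24,16] → ·
    (1,4)@(3, 9): e=[-12,0,48] → ·  [on edge]
    (2,4)@(5, 9): e=[-16,6,46] → ·
    (3,4)@(7, 9): e=[-20,12,44] → ·
    (4,4)@(9, 9): e=[-24,18,42] → ·
  covered (5 px):
    · · · · · · · · · · · ·
    · · · · · · · · · · · ·
    · · · █ · · · · · · · ·
    · · █ █ █ █ · · · · · ·
    · · · · · · · · · · · ·
T1:
  2·area = 40
  edge (23, 10)→(2, 0): d=(-21,-10) inclusive
  edge (2, 0)→(6, 0): d=(4,0) inclusive
  edge (6, 0)→(23, 10): d=(17,10) inclusive
    (2,0)@(5, 1): e=[9,4,27] → █
    (3,0)@(7, 1): e=[29,4,7] → █
    (4,0)@(9, 1): e=[49,4,-13] → ·
    (2,1)@(5, 3): e=[-33,12,61] → ·
    (3,1)@(7, 3): e=[-13,12,41] → ·
    (4,1)@(9, 3): e=[7,12,21] → █
    (5,1)@(11, 3): e=[27,12,1] → █
    (6,1)@(13, 3): e=[47,12,-19] → ·
    (4,2)@(9, 5): e=[-35,20,55] → ·
    (5,2)@(11, 5): e=[-15,20,35] → ·
    (6,2)@(13, 5): e=[5,20,15] → █
    (7,2)@(15, 5): e=[25,20,-5] → ·
  covered (7 px):
    · · █ █ · · · · · · · ·
    · · · · █ █ · · · · · ·
    · · · · · · █ · · · · ·
    · · · · · · · · █ · · ·
    · · · · · · · · · · █ ·

Final: [[2,0],[3,0],[4,1],[5,1],[6,2],[8,3],[10,4]]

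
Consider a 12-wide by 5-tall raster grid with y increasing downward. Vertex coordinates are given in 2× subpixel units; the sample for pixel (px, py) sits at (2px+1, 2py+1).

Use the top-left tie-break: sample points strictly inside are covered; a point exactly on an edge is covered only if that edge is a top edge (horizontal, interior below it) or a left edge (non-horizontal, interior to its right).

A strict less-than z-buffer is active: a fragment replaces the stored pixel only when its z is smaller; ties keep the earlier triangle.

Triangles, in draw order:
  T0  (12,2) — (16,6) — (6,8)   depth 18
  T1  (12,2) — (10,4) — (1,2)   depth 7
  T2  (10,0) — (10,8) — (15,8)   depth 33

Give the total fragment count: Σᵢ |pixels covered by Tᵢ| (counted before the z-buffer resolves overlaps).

T0:
  2·area = 48
  edge (12, 2)→(16, 6): d=(4,4) right/bottom  bias=-1
  edge (16, 6)→(6, 8): d=(-10,2) right/bottom  bias=-1
  edge (6, 8)→(12, 2): d=(6,-6) top-left  bias=+0
    (5,0)@(11, 1): e=[0,60,-12] → .  [on edge]
    (6,0)@(13, 1): e=[-8,56,0] → .  [on edge]
    (5,1)@(11, 3): e=[8,40,0] → X  [on edge]
    (6,1)@(13, 3): e=[0,36,12] → .  [on edge]
    (4,2)@(9, 5): e=[24,24,0] → X  [on edge]
    (6,2)@(13, 5): e=[8,16,24] → X
    (7,2)@(15, 5): e=[0,12,36] → .  [on edge]
    (10,2)@(21, 5): e=[-24,0,72] → .  [on edge]
    (3,3)@(7, 7): e=[40,8,0] → X  [on edge]
    (5,3)@(11, 7): e=[24,0,24] → .  [on edge]
    (6,3)@(13, 7): e=[16,-4,36] → .
    (8,3)@(17, 7): e=[0,-12,60] → .  [on edge]
    (0,4)@(1, 9): e=[72,0,-24] → .  [on edge]
    (2,4)@(5, 9): e=[56,-8,0] → .  [on edge]
    (9,4)@(19, 9): e=[0,-36,84] → .  [on edge]
  covered (6 px):
    . . . . . . . . . . . .
    . . . . . X . . . . . .
    . . . . X X X . . . . .
    . . . X X . . . . . . .
    . . . . . . . . . . . .
T1:
  2·area = 22
  edge (12, 2)→(10, 4): d=(-2,2) right/bottom  bias=-1
  edge (10, 4)→(1, 2): d=(-9,-2) top-left  bias=+0
  edge (1, 2)→(12, 2): d=(11,0) top-left  bias=+0
    (6,0)@(13, 1): e=[0,33,-11] → .  [on edge]
    (3,1)@(7, 3): e=[8,3,11] → X
    (4,1)@(9, 3): e=[4,7,11] → X
    (5,1)@(11, 3): e=[0,11,11] → .  [on edge]
    (3,2)@(7, 5): e=[4,-15,33] → .
    (4,2)@(9, 5): e=[0,-11,33] → .  [on edge]
    (3,3)@(7, 7): e=[0,-33,55] → .  [on edge]
    (2,4)@(5, 9): e=[0,-55,77] → .  [on edge]
  covered (2 px):
    . . . . . . . . . . . .
    . . . X X . . . . . . .
    . . . . . . . . . . . .
    . . . . . . . . . . . .
    . . . . . . . . . . . .
T2:
  2·area = 40  (B↔C swapped to make it positive)
  edge (10, 0)→(15, 8): d=(5,8) right/bottom  bias=-1
  edge (15, 8)→(10, 8): d=(-5,0) right/bottom  bias=-1
  edge (10, 8)→(10, 0): d=(0,-8) top-left  bias=+0
    (5,1)@(11, 3): e=[7,25,8] → X
    (6,1)@(13, 3): e=[-9,25,24] → .
    (5,2)@(11, 5): e=[17,15,8] → X
    (6,2)@(13, 5): e=[1,15,24] → X
    (7,2)@(15, 5): e=[-15,15,40] → .
    (5,3)@(11, 7): e=[27,5,8] → X
    (7,3)@(15, 7): e=[-5,5,40] → .
    (5,4)@(11, 9): e=[37,-5,8] → .
    (6,4)@(13, 9): e=[21,-5,24] → .
  covered (5 px):
    . . . . . . . . . . . .
    . . . . . X . . . . . .
    . . . . . X X . . . . .
    . . . . . X X . . . . .
    . . . . . . . . . . . .

Answer: 13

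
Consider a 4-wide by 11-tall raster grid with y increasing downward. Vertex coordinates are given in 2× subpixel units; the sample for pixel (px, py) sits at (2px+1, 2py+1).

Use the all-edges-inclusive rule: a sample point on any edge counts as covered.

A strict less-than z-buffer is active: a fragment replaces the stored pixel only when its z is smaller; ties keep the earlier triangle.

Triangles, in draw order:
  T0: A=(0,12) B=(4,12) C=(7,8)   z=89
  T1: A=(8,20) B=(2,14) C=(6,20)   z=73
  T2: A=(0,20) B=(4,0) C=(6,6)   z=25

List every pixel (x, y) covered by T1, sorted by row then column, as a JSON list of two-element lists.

T0:
  2·area = 16  (B↔C swapped to make it positive)
  edge (0, 12)→(7, 8): d=(7,-4) inclusive
  edge (7, 8)→(4, 12): d=(-3,4) inclusive
  edge (4, 12)→(0, 12): d=(-4,0) inclusive
    (1,5)@(3, 11): e=[5,7,4] → #
    (2,5)@(5, 11): e=[13,-1,4] → ·
    (1,6)@(3, 13): e=[19,1,-4] → ·
  covered (1 px):
    · · · ·
    · · · ·
    · · · ·
    · · · ·
    · · · ·
    · # · ·
    · · · ·
    · · · ·
    · · · ·
    · · · ·
    · · · ·
T1:
  2·area = 12  (B↔C swapped to make it positive)
  edge (8, 20)→(6, 20): d=(-2,0) inclusive
  edge (6, 20)→(2, 14): d=(-4,-6) inclusive
  edge (2, 14)→(8, 20): d=(6,6) inclusive
    (0,6)@(1, 13): e=[14,-2,0] → ·  [on edge]
    (1,7)@(3, 15): e=[10,2,0] → #  [on edge]
    (2,7)@(5, 15): e=[10,14,-12] → ·
    (1,8)@(3, 17): e=[6,-6,12] → ·
    (2,8)@(5, 17): e=[6,6,0] → #  [on edge]
    (3,8)@(7, 17): e=[6,18,-12] → ·
    (2,9)@(5, 19): e=[2,-2,12] → ·
    (3,9)@(7, 19): e=[2,10,0] → #  [on edge]
    (3,10)@(7, 21): e=[-2,2,12] → ·
  covered (3 px):
    · · · ·
    · · · ·
    · · · ·
    · · · ·
    · · · ·
    · · · ·
    · · · ·
    · # · ·
    · · # ·
    · · · #
    · · · ·
T2:
  2·area = 64
  edge (0, 20)→(4, 0): d=(4,-20) inclusive
  edge (4, 0)→(6, 6): d=(2,6) inclusive
  edge (6, 6)→(0, 20): d=(-6,14) inclusive
    (2,1)@(5, 3): e=[32,0,32] → #  [on edge]
    (3,1)@(7, 3): e=[72,-12,4] → ·
    (1,2)@(3, 5): e=[0,16,48] → #  [on edge]
    (3,2)@(7, 5): e=[80,-8,-8] → ·
    (1,3)@(3, 7): e=[8,20,36] → #
    (3,3)@(7, 7): e=[88,-4,-20] → ·
    (1,4)@(3, 9): e=[16,24,24] → #
    (2,4)@(5, 9): e=[56,12,-4] → ·
    (3,4)@(7, 9): e=[96,0,-32] → ·  [on edge]
    (1,5)@(3, 11): e=[24,28,12] → #
    (2,5)@(5, 11): e=[64,16,-16] → ·
    (1,6)@(3, 13): e=[32,32,0] → #  [on edge]
    (0,7)@(1, 15): e=[0,48,16] → #  [on edge]
  covered (10 px):
    · · · ·
    · · # ·
    · # # ·
    · # # ·
    · # · ·
    · # · ·
    · # · ·
    # · · ·
    # · · ·
    · · · ·
    · · · ·

Answer: [[1,7],[2,8],[3,9]]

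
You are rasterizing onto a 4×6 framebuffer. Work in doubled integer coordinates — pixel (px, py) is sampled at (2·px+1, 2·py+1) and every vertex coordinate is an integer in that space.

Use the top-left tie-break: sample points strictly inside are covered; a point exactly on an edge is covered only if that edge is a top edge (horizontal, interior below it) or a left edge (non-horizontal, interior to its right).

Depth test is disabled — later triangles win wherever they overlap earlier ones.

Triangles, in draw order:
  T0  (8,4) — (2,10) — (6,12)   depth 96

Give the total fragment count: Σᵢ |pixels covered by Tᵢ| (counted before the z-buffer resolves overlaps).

T0:
  2·area = 36  (B↔C swapped to make it positive)
  edge (8, 4)→(6, 12): d=(-2,8) right/bottom  bias=-1
  edge (6, 12)→(2, 10): d=(-4,-2) top-left  bias=+0
  edge (2, 10)→(8, 4): d=(6,-6) top-left  bias=+0
    (3,2)@(7, 5): e=[6,30,0] → #  [on edge]
    (2,3)@(5, 7): e=[18,18,0] → #  [on edge]
    (1,4)@(3, 9): e=[30,6,0] → #  [on edge]
    (3,4)@(7, 9): e=[-2,14,24] → ·
    (0,5)@(1, 11): e=[42,-6,0] → ·  [on edge]
    (1,5)@(3, 11): e=[26,-2,12] → ·
    (2,5)@(5, 11): e=[10,2,24] → #
    (3,5)@(7, 11): e=[-6,6,36] → ·
  covered (6 px):
    · · · ·
    · · · ·
    · · · #
    · · # #
    · # # ·
    · · # ·

Final: 6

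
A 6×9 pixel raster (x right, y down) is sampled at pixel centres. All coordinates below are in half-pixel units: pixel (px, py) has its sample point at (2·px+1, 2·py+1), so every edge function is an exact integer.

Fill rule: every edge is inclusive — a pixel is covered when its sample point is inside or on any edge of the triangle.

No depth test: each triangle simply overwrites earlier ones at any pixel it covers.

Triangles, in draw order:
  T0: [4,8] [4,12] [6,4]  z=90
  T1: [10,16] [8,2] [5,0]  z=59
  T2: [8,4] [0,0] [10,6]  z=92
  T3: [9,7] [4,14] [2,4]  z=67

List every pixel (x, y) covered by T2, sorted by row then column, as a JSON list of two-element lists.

T0:
  2·area = 8  (B↔C swapped to make it positive)
  edge (4, 8)→(6, 4): d=(2,-4) inclusive
  edge (6, 4)→(4, 12): d=(-2,8) inclusive
  edge (4, 12)→(4, 8): d=(0,-4) inclusive
    (2,3)@(5, 7): e=[2,2,4] → X
    (3,3)@(7, 7): e=[10,-14,12] → .
    (2,4)@(5, 9): e=[6,-2,4] → .
  covered (1 px):
    . . . . . .
    . . . . . .
    . . . . . .
    . . X . . .
    . . . . . .
    . . . . . .
    . . . . . .
    . . . . . .
    . . . . . .
T1:
  2·area = 38  (B↔C swapped to make it positive)
  edge (10, 16)→(5, 0): d=(-5,-16) inclusive
  edge (5, 0)→(8, 2): d=(3,2) inclusive
  edge (8, 2)→(10, 16): d=(2,14) inclusive
    (3,1)@(7, 3): e=[17,5,16] → X
    (4,1)@(9, 3): e=[49,1,-12] → .
    (3,2)@(7, 5): e=[7,11,20] → X
    (4,2)@(9, 5): e=[39,7,-8] → .
    (3,3)@(7, 7): e=[-3,17,24] → .
    (4,4)@(9, 9): e=[19,19,0] → X  [on edge]
    (5,4)@(11, 9): e=[51,15,-28] → .
    (4,5)@(9, 11): e=[9,25,4] → X
    (5,5)@(11, 11): e=[41,21,-24] → .
    (4,6)@(9, 13): e=[-1,31,8] → .
  covered (4 px):
    . . . . . .
    . . . X . .
    . . . X . .
    . . . . . .
    . . . . X .
    . . . . X .
    . . . . . .
    . . . . . .
    . . . . . .
T2:
  2·area = 8  (B↔C swapped to make it positive)
  edge (8, 4)→(10, 6): d=(2,2) inclusive
  edge (10, 6)→(0, 0): d=(-10,-6) inclusive
  edge (0, 0)→(8, 4): d=(8,4) inclusive
    (2,0)@(5, 1): e=[0,20,-12] → .  [on edge]
    (2,1)@(5, 3): e=[4,0,4] → X  [on edge]
    (3,1)@(7, 3): e=[0,12,-4] → .  [on edge]
    (2,2)@(5, 5): e=[8,-20,20] → .
    (4,2)@(9, 5): e=[0,4,4] → X  [on edge]
    (5,2)@(11, 5): e=[-4,16,-4] → .
    (4,3)@(9, 7): e=[4,-16,20] → .
    (5,3)@(11, 7): e=[0,-4,12] → .  [on edge]
  covered (2 px):
    . . . . . .
    . . X . . .
    . . . . X .
    . . . . . .
    . . . . . .
    . . . . . .
    . . . . . .
    . . . . . .
    . . . . . .
T3:
  2·area = 64
  edge (9, 7)→(4, 14): d=(-5,7) inclusive
  edge (4, 14)→(2, 4): d=(-2,-10) inclusive
  edge (2, 4)→(9, 7): d=(7,3) inclusive
    (1,2)@(3, 5): e=[52,8,4] → X
    (2,2)@(5, 5): e=[38,28,-2] → .
    (1,3)@(3, 7): e=[42,4,18] → X
    (2,3)@(5, 7): e=[28,24,12] → X
    (3,3)@(7, 7): e=[14,44,6] → X
    (4,3)@(9, 7): e=[0,64,0] → X  [on edge]
    (5,3)@(11, 7): e=[-14,84,-6] → .
    (1,4)@(3, 9): e=[32,0,32] → X  [on edge]
    (4,4)@(9, 9): e=[-10,60,14] → .
    (1,5)@(3, 11): e=[22,-4,46] → .
    (2,5)@(5, 11): e=[8,16,40] → X
    (3,5)@(7, 11): e=[-6,36,34] → .
  covered (9 px):
    . . . . . .
    . . . . . .
    . X . . . .
    . X X X X .
    . X X X . .
    . . X . . .
    . . . . . .
    . . . . . .
    . . . . . .

Answer: [[2,1],[4,2]]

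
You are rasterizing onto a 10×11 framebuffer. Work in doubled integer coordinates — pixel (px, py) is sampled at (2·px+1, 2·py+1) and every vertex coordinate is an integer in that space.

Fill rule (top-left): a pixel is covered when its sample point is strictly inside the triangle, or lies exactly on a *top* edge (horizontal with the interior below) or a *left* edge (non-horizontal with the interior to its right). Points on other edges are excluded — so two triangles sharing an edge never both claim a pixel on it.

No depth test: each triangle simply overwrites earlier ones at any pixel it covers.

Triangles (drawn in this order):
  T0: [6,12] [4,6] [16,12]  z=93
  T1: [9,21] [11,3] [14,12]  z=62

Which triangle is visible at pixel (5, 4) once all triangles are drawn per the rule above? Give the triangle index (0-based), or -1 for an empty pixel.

T0:
  2·area = 60
  edge (6, 12)→(4, 6): d=(-2,-6) top-left  bias=+0
  edge (4, 6)→(16, 12): d=(12,6) right/bottom  bias=-1
  edge (16, 12)→(6, 12): d=(-10,0) right/bottom  bias=-1
    (1,1)@(3, 3): e=[0,-30,90] → ·  [on edge]
    (2,3)@(5, 7): e=[4,6,50] → #
    (3,3)@(7, 7): e=[16,-6,50] → ·
    (2,4)@(5, 9): e=[0,30,30] → #  [on edge]
    (3,4)@(7, 9): e=[12,18,30] → #
    (4,4)@(9, 9): e=[24,6,30] → #
    (5,4)@(11, 9): e=[36,-6,30] → ·
    (2,5)@(5, 11): e=[-4,54,10] → ·
    (3,5)@(7, 11): e=[8,42,10] → #
    (5,5)@(11, 11): e=[32,18,10] → #
    (6,5)@(13, 11): e=[44,6,10] → #
    (7,5)@(15, 11): e=[56,-6,10] → ·
    (3,7)@(7, 15): e=[0,90,-30] → ·  [on edge]
    (4,10)@(9, 21): e=[0,150,-90] → ·  [on edge]
  covered (8 px):
    · · · · · · · · · ·
    · · · · · · · · · ·
    · · · · · · · · · ·
    · · # · · · · · · ·
    · · # # # · · · · ·
    · · · # # # # · · ·
    · · · · · · · · · ·
    · · · · · · · · · ·
    · · · · · · · · · ·
    · · · · · · · · · ·
    · · · · · · · · · ·
T1:
  2·area = 72
  edge (9, 21)→(11, 3): d=(2,-18) top-left  bias=+0
  edge (11, 3)→(14, 12): d=(3,9) right/bottom  bias=-1
  edge (14, 12)→(9, 21): d=(-5,9) right/bottom  bias=-1
    (5,1)@(11, 3): e=[0,0,72] → ·  [on edge]
    (9,1)@(19, 3): e=[144,-72,0] → ·  [on edge]
    (5,2)@(11, 5): e=[4,6,62] → #
    (6,2)@(13, 5): e=[40,-12,44] → ·
    (5,3)@(11, 7): e=[8,12,52] → #
    (6,3)@(13, 7): e=[44,-6,34] → ·
    (5,4)@(11, 9): e=[12,18,42] → #
    (6,4)@(13, 9): e=[48,0,24] → ·  [on edge]
    (5,5)@(11, 11): e=[16,24,32] → #
    (6,5)@(13, 11): e=[52,6,14] → #
    (7,5)@(15, 11): e=[88,-12,-4] → ·
    (5,6)@(11, 13): e=[20,30,22] → #
    (7,7)@(15, 15): e=[96,0,-24] → ·  [on edge]
    (4,10)@(9, 21): e=[0,72,0] → ·  [on edge]
    (8,10)@(17, 21): e=[144,0,-72] → ·  [on edge]
  covered (9 px):
    · · · · · · · · · ·
    · · · · · · · · · ·
    · · · · · # · · · ·
    · · · · · # · · · ·
    · · · · · # · · · ·
    · · · · · # # · · ·
    · · · · · # # · · ·
    · · · · · # · · · ·
    · · · · · # · · · ·
    · · · · · · · · · ·
    · · · · · · · · · ·

Z-buffer (winner per pixel, '.' = empty):
  . . . . . . . . . .
  . . . . . . . . . .
  . . . . . 1 . . . .
  . . 0 . . 1 . . . .
  . . 0 0 0 1 . . . .
  . . . 0 0 1 1 . . .
  . . . . . 1 1 . . .
  . . . . . 1 . . . .
  . . . . . 1 . . . .
  . . . . . . . . . .
  . . . . . . . . . .

Result: 1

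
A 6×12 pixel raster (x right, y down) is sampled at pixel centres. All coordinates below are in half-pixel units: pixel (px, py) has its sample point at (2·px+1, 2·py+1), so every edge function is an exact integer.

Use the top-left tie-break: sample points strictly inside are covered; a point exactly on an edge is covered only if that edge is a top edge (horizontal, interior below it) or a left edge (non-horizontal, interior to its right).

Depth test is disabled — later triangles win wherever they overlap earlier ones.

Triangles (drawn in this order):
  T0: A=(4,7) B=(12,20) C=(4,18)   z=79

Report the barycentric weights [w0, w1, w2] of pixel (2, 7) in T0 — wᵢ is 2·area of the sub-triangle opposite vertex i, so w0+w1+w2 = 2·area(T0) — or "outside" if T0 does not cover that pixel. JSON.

T0:
  2·area = 88
  edge (4, 7)→(12, 20): d=(8,13) right/bottom  bias=-1
  edge (12, 20)→(4, 18): d=(-8,-2) top-left  bias=+0
  edge (4, 18)→(4, 7): d=(0,-11) top-left  bias=+0
    (2,4)@(5, 9): e=[3,74,11] → #
    (3,4)@(7, 9): e=[-23,78,33] → ·
    (2,5)@(5, 11): e=[19,58,11] → #
    (3,5)@(7, 11): e=[-7,62,33] → ·
    (2,6)@(5, 13): e=[35,42,11] → #
    (3,6)@(7, 13): e=[9,46,33] → #
    (4,6)@(9, 13): e=[-17,50,55] → ·
    (2,7)@(5, 15): e=[51,26,11] → #
    (4,7)@(9, 15): e=[-1,34,55] → ·
    (2,8)@(5, 17): e=[67,10,11] → #
    (4,8)@(9, 17): e=[15,18,55] → #
    (5,8)@(11, 17): e=[-11,22,77] → ·
  covered (11 px):
    · · · · · ·
    · · · · · ·
    · · · · · ·
    · · · · · ·
    · · # · · ·
    · · # · · ·
    · · # # · ·
    · · # # · ·
    · · # # # ·
    · · · · # #
    · · · · · ·
    · · · · · ·

Answer: [26,11,51]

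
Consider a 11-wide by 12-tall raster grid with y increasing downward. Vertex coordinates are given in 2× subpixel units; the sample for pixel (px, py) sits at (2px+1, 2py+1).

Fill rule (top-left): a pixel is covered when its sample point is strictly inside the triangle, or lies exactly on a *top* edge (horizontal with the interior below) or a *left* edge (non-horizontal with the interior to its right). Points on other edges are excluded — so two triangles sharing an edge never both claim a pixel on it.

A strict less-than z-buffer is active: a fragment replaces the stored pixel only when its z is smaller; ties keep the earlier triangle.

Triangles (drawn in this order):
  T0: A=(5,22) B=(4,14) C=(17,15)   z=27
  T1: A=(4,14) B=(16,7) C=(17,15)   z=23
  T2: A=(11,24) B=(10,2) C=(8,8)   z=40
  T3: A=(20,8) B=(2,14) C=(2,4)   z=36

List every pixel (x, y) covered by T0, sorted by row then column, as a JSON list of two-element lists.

T0:
  2·area = 103
  edge (5, 22)→(4, 14): d=(-1,-8) top-left  bias=+0
  edge (4, 14)→(17, 15): d=(13,1) right/bottom  bias=-1
  edge (17, 15)→(5, 22): d=(-12,7) right/bottom  bias=-1
    (2,7)@(5, 15): e=[7,12,84] → #
    (3,7)@(7, 15): e=[23,10,70] → #
    (4,7)@(9, 15): e=[39,8,56] → #
    (5,7)@(11, 15): e=[55,6,42] → #
    (6,7)@(13, 15): e=[71,4,28] → #
    (7,7)@(15, 15): e=[87,2,14] → #
    (8,7)@(17, 15): e=[103,0,0] → ·  [on edge]
    (2,8)@(5, 17): e=[5,38,60] → #
    (7,8)@(15, 17): e=[85,28,-10] → ·
    (2,9)@(5, 19): e=[3,64,36] → #
    (5,9)@(11, 19): e=[51,58,-6] → ·
    (6,9)@(13, 19): e=[67,56,-20] → ·
  covered (15 px):
    · · · · · · · · · · ·
    · · · · · · · · · · ·
    · · · · · · · · · · ·
    · · · · · · · · · · ·
    · · · · · · · · · · ·
    · · · · · · · · · · ·
    · · · · · · · · · · ·
    · · # # # # # # · · ·
    · · # # # # # · · · ·
    · · # # # · · · · · ·
    · · # · · · · · · · ·
    · · · · · · · · · · ·
T1:
  2·area = 103
  edge (4, 14)→(16, 7): d=(12,-7) top-left  bias=+0
  edge (16, 7)→(17, 15): d=(1,8) right/bottom  bias=-1
  edge (17, 15)→(4, 14): d=(-13,-1) top-left  bias=+0
    (6,4)@(13, 9): e=[3,26,74] → #
    (7,4)@(15, 9): e=[17,10,76] → #
    (8,4)@(17, 9): e=[31,-6,78] → ·
    (5,5)@(11, 11): e=[13,44,46] → #
    (8,5)@(17, 11): e=[55,-4,52] → ·
    (3,6)@(7, 13): e=[9,78,16] → #
    (4,6)@(9, 13): e=[23,62,18] → #
    (8,6)@(17, 13): e=[79,-2,26] → ·
    (3,7)@(7, 15): e=[33,80,-10] → ·
    (4,7)@(9, 15): e=[47,64,-8] → ·
    (5,7)@(11, 15): e=[61,48,-6] → ·
    (6,7)@(13, 15): e=[75,32,-4] → ·
    (8,7)@(17, 15): e=[103,0,0] → ·  [on edge]
  covered (10 px):
    · · · · · · · · · · ·
    · · · · · · · · · · ·
    · · · · · · · · · · ·
    · · · · · · · · · · ·
    · · · · · · # # · · ·
    · · · · · # # # · · ·
    · · · # # # # # · · ·
    · · · · · · · · · · ·
    · · · · · · · · · · ·
    · · · · · · · · · · ·
    · · · · · · · · · · ·
    · · · · · · · · · · ·
T2:
  2·area = 50  (B↔C swapped to make it positive)
  edge (11, 24)→(8, 8): d=(-3,-16) top-left  bias=+0
  edge (8, 8)→(10, 2): d=(2,-6) top-left  bias=+0
  edge (10, 2)→(11, 24): d=(1,22) right/bottom  bias=-1
    (4,2)@(9, 5): e=[25,0,25] → #  [on edge]
    (5,2)@(11, 5): e=[57,12,-19] → ·
    (4,3)@(9, 7): e=[19,4,27] → #
    (5,3)@(11, 7): e=[51,16,-17] → ·
    (4,4)@(9, 9): e=[13,8,29] → #
    (5,4)@(11, 9): e=[45,20,-15] → ·
    (3,5)@(7, 11): e=[-25,0,75] → ·  [on edge]
    (4,5)@(9, 11): e=[7,12,31] → #
    (5,5)@(11, 11): e=[39,24,-13] → ·
    (4,6)@(9, 13): e=[1,16,33] → #
    (5,6)@(11, 13): e=[33,28,-11] → ·
    (4,7)@(9, 15): e=[-5,20,35] → ·
    (2,8)@(5, 17): e=[-75,0,125] → ·  [on edge]
    (1,11)@(3, 23): e=[-125,0,175] → ·  [on edge]
  covered (5 px):
    · · · · · · · · · · ·
    · · · · · · · · · · ·
    · · · · # · · · · · ·
    · · · · # · · · · · ·
    · · · · # · · · · · ·
    · · · · # · · · · · ·
    · · · · # · · · · · ·
    · · · · · · · · · · ·
    · · · · · · · · · · ·
    · · · · · · · · · · ·
    · · · · · · · · · · ·
    · · · · · · · · · · ·
T3:
  2·area = 180
  edge (20, 8)→(2, 14): d=(-18,6) right/bottom  bias=-1
  edge (2, 14)→(2, 4): d=(0,-10) top-left  bias=+0
  edge (2, 4)→(20, 8): d=(18,4) right/bottom  bias=-1
    (1,2)@(3, 5): e=[156,10,14] → #
    (2,2)@(5, 5): e=[144,30,6] → #
    (3,2)@(7, 5): e=[132,50,-2] → ·
    (1,3)@(3, 7): e=[120,10,50] → #
    (3,3)@(7, 7): e=[96,50,34] → #
    (4,3)@(9, 7): e=[84,70,26] → #
    (5,3)@(11, 7): e=[72,90,18] → #
    (6,3)@(13, 7): e=[60,110,10] → #
    (7,3)@(15, 7): e=[48,130,2] → #
    (8,3)@(17, 7): e=[36,150,-6] → ·
    (1,4)@(3, 9): e=[84,10,86] → #
    (8,4)@(17, 9): e=[0,150,30] → ·  [on edge]
    (5,5)@(11, 11): e=[0,90,90] → ·  [on edge]
    (2,6)@(5, 13): e=[0,30,150] → ·  [on edge]
  covered (21 px):
    · · · · · · · · · · ·
    · · · · · · · · · · ·
    · # # · · · · · · · ·
    · # # # # # # # · · ·
    · # # # # # # # · · ·
    · # # # # · · · · · ·
    · # · · · · · · · · ·
    · · · · · · · · · · ·
    · · · · · · · · · · ·
    · · · · · · · · · · ·
    · · · · · · · · · · ·
    · · · · · · · · · · ·

Answer: [[2,7],[3,7],[4,7],[5,7],[6,7],[7,7],[2,8],[3,8],[4,8],[5,8],[6,8],[2,9],[3,9],[4,9],[2,10]]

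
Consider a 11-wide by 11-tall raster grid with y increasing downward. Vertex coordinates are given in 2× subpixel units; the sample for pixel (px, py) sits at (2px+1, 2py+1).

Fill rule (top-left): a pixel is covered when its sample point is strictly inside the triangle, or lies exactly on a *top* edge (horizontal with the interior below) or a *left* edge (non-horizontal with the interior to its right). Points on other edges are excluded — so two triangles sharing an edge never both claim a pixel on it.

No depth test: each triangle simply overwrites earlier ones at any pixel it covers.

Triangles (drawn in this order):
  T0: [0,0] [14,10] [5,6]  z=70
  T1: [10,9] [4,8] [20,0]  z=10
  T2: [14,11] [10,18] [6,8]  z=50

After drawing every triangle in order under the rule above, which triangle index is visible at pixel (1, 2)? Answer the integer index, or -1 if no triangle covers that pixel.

T0:
  2·area = 34
  edge (0, 0)→(14, 10): d=(14,10) right/bottom  bias=-1
  edge (14, 10)→(5, 6): d=(-9,-4) top-left  bias=+0
  edge (5, 6)→(0, 0): d=(-5,-6) top-left  bias=+0
    (0,0)@(1, 1): e=[4,29,1] → █
    (1,0)@(3, 1): e=[-16,37,13] → ·
    (0,1)@(1, 3): e=[32,11,-9] → ·
    (1,1)@(3, 3): e=[12,19,3] → █
    (2,1)@(5, 3): e=[-8,27,15] → ·
    (1,2)@(3, 5): e=[40,1,-7] → ·
    (2,2)@(5, 5): e=[20,9,5] → █
    (3,2)@(7, 5): e=[0,17,17] → ·  [on edge]
    (2,3)@(5, 7): e=[48,-9,-5] → ·
    (4,3)@(9, 7): e=[8,7,19] → █
    (5,3)@(11, 7): e=[-12,15,31] → ·
    (4,4)@(9, 9): e=[36,-11,9] → ·
    (10,7)@(21, 15): e=[0,-17,51] → ·  [on edge]
  covered (4 px):
    █ · · · · · · · · · ·
    · █ · · · · · · · · ·
    · · █ · · · · · · · ·
    · · · · █ · · · · · ·
    · · · · · · · · · · ·
    · · · · · · · · · · ·
    · · · · · · · · · · ·
    · · · · · · · · · · ·
    · · · · · · · · · · ·
    · · · · · · · · · · ·
    · · · · · · · · · · ·
T1:
  2·area = 64
  edge (10, 9)→(4, 8): d=(-6,-1) top-left  bias=+0
  edge (4, 8)→(20, 0): d=(16,-8) top-left  bias=+0
  edge (20, 0)→(10, 9): d=(-10,9) right/bottom  bias=-1
    (7,1)@(15, 3): e=[41,8,15] → █
    (8,1)@(17, 3): e=[43,24,-3] → ·
    (5,2)@(11, 5): e=[25,8,31] → █
    (6,2)@(13, 5): e=[27,24,13] → █
    (7,2)@(15, 5): e=[29,40,-5] → ·
    (3,3)@(7, 7): e=[9,8,47] → █
    (4,3)@(9, 7): e=[11,24,29] → █
    (6,3)@(13, 7): e=[15,56,-7] → ·
    (3,4)@(7, 9): e=[-3,40,27] → ·
    (4,4)@(9, 9): e=[-1,56,9] → ·
    (5,4)@(11, 9): e=[1,72,-9] → ·
  covered (6 px):
    · · · · · · · · · · ·
    · · · · · · · █ · · ·
    · · · · · █ █ · · · ·
    · · · █ █ █ · · · · ·
    · · · · · · · · · · ·
    · · · · · · · · · · ·
    · · · · · · · · · · ·
    · · · · · · · · · · ·
    · · · · · · · · · · ·
    · · · · · · · · · · ·
    · · · · · · · · · · ·
T2:
  2·area = 68
  edge (14, 11)→(10, 18): d=(-4,7) right/bottom  bias=-1
  edge (10, 18)→(6, 8): d=(-4,-10) top-left  bias=+0
  edge (6, 8)→(14, 11): d=(8,3) right/bottom  bias=-1
    (3,4)@(7, 9): e=[57,6,5] → █
    (4,4)@(9, 9): e=[43,26,-1] → ·
    (3,5)@(7, 11): e=[49,-2,21] → ·
    (4,5)@(9, 11): e=[35,18,15] → █
    (5,5)@(11, 11): e=[21,38,9] → █
    (6,5)@(13, 11): e=[7,58,3] → █
    (7,5)@(15, 11): e=[-7,78,-3] → ·
    (4,6)@(9, 13): e=[27,10,31] → █
    (6,6)@(13, 13): e=[-1,50,19] → ·
    (4,7)@(9, 15): e=[19,2,47] → █
    (6,7)@(13, 15): e=[-9,42,35] → ·
    (4,8)@(9, 17): e=[11,-6,63] → ·
  covered (8 px):
    · · · · · · · · · · ·
    · · · · · · · · · · ·
    · · · · · · · · · · ·
    · · · · · · · · · · ·
    · · · █ · · · · · · ·
    · · · · █ █ █ · · · ·
    · · · · █ █ · · · · ·
    · · · · █ █ · · · · ·
    · · · · · · · · · · ·
    · · · · · · · · · · ·
    · · · · · · · · · · ·

Z-buffer (winner per pixel, '.' = empty):
  0 . . . . . . . . . .
  . 0 . . . . . 1 . . .
  . . 0 . . 1 1 . . . .
  . . . 1 1 1 . . . . .
  . . . 2 . . . . . . .
  . . . . 2 2 2 . . . .
  . . . . 2 2 . . . . .
  . . . . 2 2 . . . . .
  . . . . . . . . . . .
  . . . . . . . . . . .
  . . . . . . . . . . .

Answer: -1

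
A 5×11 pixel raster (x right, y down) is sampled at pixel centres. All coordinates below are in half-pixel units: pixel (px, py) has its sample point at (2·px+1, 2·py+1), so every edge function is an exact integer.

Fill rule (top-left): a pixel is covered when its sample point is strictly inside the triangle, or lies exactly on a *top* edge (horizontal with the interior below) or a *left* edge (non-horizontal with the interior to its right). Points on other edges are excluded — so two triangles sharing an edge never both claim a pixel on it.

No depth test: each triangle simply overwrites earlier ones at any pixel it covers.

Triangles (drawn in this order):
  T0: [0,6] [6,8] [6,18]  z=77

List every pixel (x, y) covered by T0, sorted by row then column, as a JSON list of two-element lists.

T0:
  2·area = 60
  edge (0, 6)→(6, 8): d=(6,2) right/bottom  bias=-1
  edge (6, 8)→(6, 18): d=(0,10) right/bottom  bias=-1
  edge (6, 18)→(0, 6): d=(-6,-12) top-left  bias=+0
    (0,3)@(1, 7): e=[4,50,6] → X
    (1,3)@(3, 7): e=[0,30,30] → .  [on edge]
    (0,4)@(1, 9): e=[16,50,-6] → .
    (1,4)@(3, 9): e=[12,30,18] → X
    (2,4)@(5, 9): e=[8,10,42] → X
    (3,4)@(7, 9): e=[4,-10,66] → .
    (4,4)@(9, 9): e=[0,-30,90] → .  [on edge]
    (1,5)@(3, 11): e=[24,30,6] → X
    (3,5)@(7, 11): e=[16,-10,54] → .
    (1,6)@(3, 13): e=[36,30,-6] → .
    (2,6)@(5, 13): e=[32,10,18] → X
    (3,6)@(7, 13): e=[28,-10,42] → .
  covered (7 px):
    . . . . .
    . . . . .
    . . . . .
    X . . . .
    . X X . .
    . X X . .
    . . X . .
    . . X . .
    . . . . .
    . . . . .
    . . . . .

Answer: [[0,3],[1,4],[2,4],[1,5],[2,5],[2,6],[2,7]]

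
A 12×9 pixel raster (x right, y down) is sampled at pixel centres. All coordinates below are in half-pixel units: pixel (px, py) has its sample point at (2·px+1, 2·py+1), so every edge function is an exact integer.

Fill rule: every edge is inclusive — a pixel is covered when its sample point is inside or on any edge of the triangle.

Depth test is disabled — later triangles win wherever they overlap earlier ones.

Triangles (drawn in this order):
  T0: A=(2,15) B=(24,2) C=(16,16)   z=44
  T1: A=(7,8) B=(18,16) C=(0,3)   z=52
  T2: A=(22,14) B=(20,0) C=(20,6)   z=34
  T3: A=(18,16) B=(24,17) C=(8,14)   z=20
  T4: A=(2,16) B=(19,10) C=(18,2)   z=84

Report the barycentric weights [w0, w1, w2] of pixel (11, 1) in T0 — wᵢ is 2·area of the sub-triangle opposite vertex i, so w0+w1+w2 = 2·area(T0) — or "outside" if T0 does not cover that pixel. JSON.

T0:
  2·area = 204
  edge (2, 15)→(24, 2): d=(22,-13) inclusive
  edge (24, 2)→(16, 16): d=(-8,14) inclusive
  edge (16, 16)→(2, 15): d=(-14,-1) inclusive
    (11,1)@(23, 3): e=[9,6,189] → X
    (9,2)@(19, 5): e=[1,46,157] → X
    (10,2)@(21, 5): e=[27,18,159] → X
    (11,2)@(23, 5): e=[53,-10,161] → .
    (8,3)@(17, 7): e=[19,58,127] → X
    (11,3)@(23, 7): e=[97,-26,133] → .
    (6,4)@(13, 9): e=[11,98,95] → X
    (7,4)@(15, 9): e=[37,70,97] → X
    (10,4)@(21, 9): e=[115,-14,103] → .
    (4,5)@(9, 11): e=[3,138,63] → X
    (5,5)@(11, 11): e=[29,110,65] → X
    (9,5)@(19, 11): e=[133,-2,73] → .
  covered (28 px):
    . . . . . . . . . . . .
    . . . . . . . . . . . X
    . . . . . . . . . X X .
    . . . . . . . . X X X .
    . . . . . . X X X X . .
    . . . . X X X X X . . .
    . . . X X X X X X . . .
    . X X X X X X X . . . .
    . . . . . . . . . . . .
T1:
  2·area = 1
  edge (7, 8)→(18, 16): d=(11,8) inclusive
  edge (18, 16)→(0, 3): d=(-18,-13) inclusive
  edge (0, 3)→(7, 8): d=(7,5) inclusive
  covered (0 px):
    . . . . . . . . . . . .
    . . . . . . . . . . . .
    . . . . . . . . . . . .
    . . . . . . . . . . . .
    . . . . . . . . . . . .
    . . . . . . . . . . . .
    . . . . . . . . . . . .
    . . . . . . . . . . . .
    . . . . . . . . . . . .
T2:
  2·area = 12  (B↔C swapped to make it positive)
  edge (22, 14)→(20, 6): d=(-2,-8) inclusive
  edge (20, 6)→(20, 0): d=(0,-6) inclusive
  edge (20, 0)→(22, 14): d=(2,14) inclusive
    (10,3)@(21, 7): e=[6,6,0] → X  [on edge]
    (11,3)@(23, 7): e=[22,18,-28] → .
    (10,4)@(21, 9): e=[2,6,4] → X
    (11,4)@(23, 9): e=[18,18,-24] → .
    (10,5)@(21, 11): e=[-2,6,8] → .
  covered (2 px):
    . . . . . . . . . . . .
    . . . . . . . . . . . .
    . . . . . . . . . . . .
    . . . . . . . . . . X .
    . . . . . . . . . . X .
    . . . . . . . . . . . .
    . . . . . . . . . . . .
    . . . . . . . . . . . .
    . . . . . . . . . . . .
T3:
  2·area = 2  (B↔C swapped to make it positive)
  edge (18, 16)→(8, 14): d=(-10,-2) inclusive
  edge (8, 14)→(24, 17): d=(16,3) inclusive
  edge (24, 17)→(18, 16): d=(-6,-1) inclusive
    (1,6)@(3, 13): e=[0,-1,3] → .  [on edge]
    (6,7)@(13, 15): e=[0,1,1] → X  [on edge]
    (7,7)@(15, 15): e=[4,-5,3] → .
    (6,8)@(13, 17): e=[-20,33,-11] → .
    (11,8)@(23, 17): e=[0,3,-1] → .  [on edge]
  covered (1 px):
    . . . . . . . . . . . .
    . . . . . . . . . . . .
    . . . . . . . . . . . .
    . . . . . . . . . . . .
    . . . . . . . . . . . .
    . . . . . . . . . . . .
    . . . . . . . . . . . .
    . . . . . . X . . . . .
    . . . . . . . . . . . .
T4:
  2·area = 142  (B↔C swapped to make it positive)
  edge (2, 16)→(18, 2): d=(16,-14) inclusive
  edge (18, 2)→(19, 10): d=(1,8) inclusive
  edge (19, 10)→(2, 16): d=(-17,6) inclusive
    (8,1)@(17, 3): e=[2,9,131] → X
    (9,1)@(19, 3): e=[30,-7,119] → .
    (7,2)@(15, 5): e=[6,27,109] → X
    (9,2)@(19, 5): e=[62,-5,85] → .
    (6,3)@(13, 7): e=[10,45,87] → X
    (9,3)@(19, 7): e=[94,-3,51] → .
    (5,4)@(11, 9): e=[14,63,65] → X
    (9,4)@(19, 9): e=[126,-1,17] → .
    (4,5)@(9, 11): e=[18,81,43] → X
    (8,5)@(17, 11): e=[130,17,-5] → .
    (3,6)@(7, 13): e=[22,99,21] → X
    (5,6)@(11, 13): e=[78,67,-3] → .
  covered (16 px):
    . . . . . . . . . . . .
    . . . . . . . . X . . .
    . . . . . . . X X . . .
    . . . . . . X X X . . .
    . . . . . X X X X . . .
    . . . . X X X X . . . .
    . . . X X . . . . . . .
    . . . . . . . . . . . .
    . . . . . . . . . . . .

Final: [6,189,9]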